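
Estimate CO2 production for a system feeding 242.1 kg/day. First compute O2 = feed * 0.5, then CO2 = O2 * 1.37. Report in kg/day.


O2 = 242.1 * 0.5 = 121.05
CO2 = 121.05 * 1.37 = 165.8385

165.8385 kg/day


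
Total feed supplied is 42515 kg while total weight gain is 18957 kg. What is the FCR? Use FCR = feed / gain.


FCR = feed consumed / weight gained
FCR = 42515 kg / 18957 kg = 2.24271

2.24271


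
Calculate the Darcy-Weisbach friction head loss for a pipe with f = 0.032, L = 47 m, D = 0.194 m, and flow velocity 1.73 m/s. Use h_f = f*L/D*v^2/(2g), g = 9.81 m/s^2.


v^2 = 1.73^2 = 2.9929 m^2/s^2
L/D = 47/0.194 = 242.26804
h_f = f*(L/D)*v^2/(2g) = 0.032 * 242.26804 * 2.9929 / 19.62 = 1.1826 m

1.1826 m


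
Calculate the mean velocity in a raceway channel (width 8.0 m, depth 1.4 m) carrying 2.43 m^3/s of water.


Cross-sectional area = W * d = 8.0 * 1.4 = 11.2 m^2
Velocity = Q / A = 2.43 / 11.2 = 0.216964 m/s

0.216964 m/s


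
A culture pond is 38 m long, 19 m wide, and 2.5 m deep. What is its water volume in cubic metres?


Base area = L * W = 38 * 19 = 722 m^2
Volume = area * depth = 722 * 2.5 = 1805 m^3

1805 m^3


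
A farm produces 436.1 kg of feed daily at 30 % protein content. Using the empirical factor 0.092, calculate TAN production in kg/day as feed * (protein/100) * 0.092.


Protein in feed = 436.1 * 30/100 = 130.83 kg/day
TAN = protein * 0.092 = 130.83 * 0.092 = 12.03636 kg/day

12.03636 kg/day


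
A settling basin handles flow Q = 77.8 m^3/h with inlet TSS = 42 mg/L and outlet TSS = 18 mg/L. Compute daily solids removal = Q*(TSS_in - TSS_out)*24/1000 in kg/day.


Concentration drop: TSS_in - TSS_out = 42 - 18 = 24 mg/L
Hourly solids removed = Q * dTSS = 77.8 m^3/h * 24 mg/L = 1867.2 g/h  (m^3/h * mg/L = g/h)
Daily solids removed = 1867.2 * 24 = 44812.8 g/day
Convert g to kg: 44812.8 / 1000 = 44.8128 kg/day

44.8128 kg/day


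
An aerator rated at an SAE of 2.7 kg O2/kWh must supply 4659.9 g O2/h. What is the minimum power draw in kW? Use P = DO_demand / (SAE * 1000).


SAE in g O2/kWh = 2.7 * 1000 = 2700 g/kWh
P = DO_demand / SAE_g = 4659.9 / 2700 = 1.72589 kW

1.72589 kW


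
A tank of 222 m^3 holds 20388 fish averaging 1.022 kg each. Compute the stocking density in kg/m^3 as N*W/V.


Total biomass = 20388 fish * 1.022 kg = 20836.536 kg
Density = total biomass / volume = 20836.536 / 222 = 93.8583 kg/m^3

93.8583 kg/m^3


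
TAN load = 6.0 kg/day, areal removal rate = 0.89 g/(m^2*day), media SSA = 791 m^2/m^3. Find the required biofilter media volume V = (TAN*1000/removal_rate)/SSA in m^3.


A = 6.0*1000 / 0.89 = 6741.573 m^2
V = 6741.573 / 791 = 8.52285

8.52285 m^3


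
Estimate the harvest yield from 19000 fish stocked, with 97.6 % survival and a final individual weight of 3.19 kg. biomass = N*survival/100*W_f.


Survivors = 19000 * 97.6/100 = 18544 fish
Harvest biomass = survivors * W_f = 18544 * 3.19 = 59155.36 kg

59155.36 kg


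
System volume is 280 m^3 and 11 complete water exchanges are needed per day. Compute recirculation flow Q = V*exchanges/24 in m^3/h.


Daily recirculation volume = 280 m^3 * 11 = 3080 m^3/day
Flow rate Q = daily volume / 24 h = 3080 / 24 = 128.333 m^3/h

128.333 m^3/h


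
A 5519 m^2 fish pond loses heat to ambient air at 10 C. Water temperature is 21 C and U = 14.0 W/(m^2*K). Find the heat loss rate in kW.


Temperature difference dT = 21 - 10 = 11 K
Heat loss (W) = U * A * dT = 14.0 * 5519 * 11 = 849926 W
Convert to kW: 849926 / 1000 = 849.926 kW

849.926 kW


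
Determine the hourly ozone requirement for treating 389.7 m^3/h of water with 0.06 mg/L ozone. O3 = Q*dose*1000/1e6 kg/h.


O3 demand (mg/h) = Q * dose * 1000 = 389.7 * 0.06 * 1000 = 23382 mg/h
Convert mg to kg: 23382 / 1e6 = 0.023382 kg/h

0.023382 kg/h


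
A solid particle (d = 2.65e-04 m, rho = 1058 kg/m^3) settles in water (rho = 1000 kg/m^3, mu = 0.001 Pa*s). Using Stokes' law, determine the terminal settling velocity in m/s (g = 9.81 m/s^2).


Density difference: rho_p - rho_f = 1058 - 1000 = 58 kg/m^3
d^2 = (2.65e-04)^2 = 7.0225e-08 m^2
Numerator = (rho_p - rho_f) * g * d^2 = 58 * 9.81 * 7.0225e-08 = 3.995662e-05
Denominator = 18 * mu = 18 * 0.001 = 0.018
v_s = 3.995662e-05 / 0.018 = 0.00221981 m/s
Check: Re = rho_f * v_s * d / mu = 1000 * 0.00221981 * 2.65e-04 / 0.001 = 0.588 < 1, so Stokes' law applies.

0.00221981 m/s


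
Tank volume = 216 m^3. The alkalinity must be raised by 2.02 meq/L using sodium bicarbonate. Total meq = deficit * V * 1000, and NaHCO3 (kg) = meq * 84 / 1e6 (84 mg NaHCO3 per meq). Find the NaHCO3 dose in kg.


Tank volume in L = 216 m^3 * 1000 = 216000 L
Total meq required = 2.02 meq/L * 216000 L = 436320 meq
NaHCO3 mass = 436320 meq * 84 mg/meq / 1e6 = 36.6509 kg

36.6509 kg


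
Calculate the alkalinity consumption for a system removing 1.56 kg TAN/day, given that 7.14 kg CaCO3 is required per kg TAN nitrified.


Alkalinity factor: 7.14 kg CaCO3 consumed per kg TAN nitrified
alk = 1.56 kg TAN * 7.14 = 11.1384 kg CaCO3/day

11.1384 kg CaCO3/day


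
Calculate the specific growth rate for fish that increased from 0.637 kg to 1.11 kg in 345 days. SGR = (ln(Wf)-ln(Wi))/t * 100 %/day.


ln(W_f) = ln(1.11) = 0.10436002
ln(W_i) = ln(0.637) = -0.45098562
ln(W_f) - ln(W_i) = 0.10436002 - -0.45098562 = 0.55534564
SGR = 0.55534564 / 345 * 100 = 0.16097 %/day

0.16097 %/day


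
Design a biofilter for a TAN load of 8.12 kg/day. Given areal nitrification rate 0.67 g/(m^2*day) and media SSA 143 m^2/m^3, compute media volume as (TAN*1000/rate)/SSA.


A = 8.12*1000 / 0.67 = 12119.403 m^2
V = 12119.403 / 143 = 84.7511

84.7511 m^3


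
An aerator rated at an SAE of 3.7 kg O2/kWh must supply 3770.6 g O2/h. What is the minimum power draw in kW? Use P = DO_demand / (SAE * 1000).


SAE in g O2/kWh = 3.7 * 1000 = 3700 g/kWh
P = DO_demand / SAE_g = 3770.6 / 3700 = 1.01908 kW

1.01908 kW


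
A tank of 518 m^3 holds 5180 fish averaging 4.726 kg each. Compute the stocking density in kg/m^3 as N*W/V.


Total biomass = 5180 fish * 4.726 kg = 24480.68 kg
Density = total biomass / volume = 24480.68 / 518 = 47.26 kg/m^3

47.26 kg/m^3


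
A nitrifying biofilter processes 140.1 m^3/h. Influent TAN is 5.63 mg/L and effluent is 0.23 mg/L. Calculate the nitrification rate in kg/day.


Concentration drop: TAN_in - TAN_out = 5.63 - 0.23 = 5.4 mg/L
Hourly TAN removed = Q * dTAN = 140.1 m^3/h * 5.4 mg/L = 756.54 g/h  (m^3/h * mg/L = g/h)
Daily TAN removed = 756.54 * 24 = 18156.96 g/day
Convert to kg/day: 18156.96 / 1000 = 18.15696 kg/day

18.15696 kg/day


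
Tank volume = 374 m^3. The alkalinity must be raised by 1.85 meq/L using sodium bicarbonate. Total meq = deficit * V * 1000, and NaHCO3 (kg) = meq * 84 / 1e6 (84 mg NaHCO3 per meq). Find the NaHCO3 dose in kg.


Tank volume in L = 374 m^3 * 1000 = 374000 L
Total meq required = 1.85 meq/L * 374000 L = 691900 meq
NaHCO3 mass = 691900 meq * 84 mg/meq / 1e6 = 58.1196 kg

58.1196 kg


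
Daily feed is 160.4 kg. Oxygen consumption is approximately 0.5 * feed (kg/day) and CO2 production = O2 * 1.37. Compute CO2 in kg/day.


O2 = 160.4 * 0.5 = 80.2
CO2 = 80.2 * 1.37 = 109.874

109.874 kg/day


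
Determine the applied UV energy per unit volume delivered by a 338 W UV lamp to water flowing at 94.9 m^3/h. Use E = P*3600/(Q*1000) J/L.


Energy delivered per hour = 338 W * 3600 s = 1216800 J/h
Volume treated per hour = 94.9 m^3/h * 1000 = 94900 L/h
dose = 1216800 / 94900 = 12.8219 J/L

12.8219 J/L


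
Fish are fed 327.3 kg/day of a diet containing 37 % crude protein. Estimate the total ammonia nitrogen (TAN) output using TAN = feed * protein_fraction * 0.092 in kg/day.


Protein in feed = 327.3 * 37/100 = 121.101 kg/day
TAN = protein * 0.092 = 121.101 * 0.092 = 11.141292 kg/day

11.141292 kg/day


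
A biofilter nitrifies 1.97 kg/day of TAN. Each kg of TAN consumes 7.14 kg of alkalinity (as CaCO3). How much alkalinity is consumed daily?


Alkalinity factor: 7.14 kg CaCO3 consumed per kg TAN nitrified
alk = 1.97 kg TAN * 7.14 = 14.0658 kg CaCO3/day

14.0658 kg CaCO3/day


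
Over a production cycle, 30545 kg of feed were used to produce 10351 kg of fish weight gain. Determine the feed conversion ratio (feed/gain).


FCR = feed consumed / weight gained
FCR = 30545 kg / 10351 kg = 2.95092

2.95092


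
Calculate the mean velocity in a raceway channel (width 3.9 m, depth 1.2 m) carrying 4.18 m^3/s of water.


Cross-sectional area = W * d = 3.9 * 1.2 = 4.68 m^2
Velocity = Q / A = 4.18 / 4.68 = 0.893162 m/s

0.893162 m/s


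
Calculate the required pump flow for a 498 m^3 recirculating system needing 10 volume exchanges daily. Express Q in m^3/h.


Daily recirculation volume = 498 m^3 * 10 = 4980 m^3/day
Flow rate Q = daily volume / 24 h = 4980 / 24 = 207.5 m^3/h

207.5 m^3/h


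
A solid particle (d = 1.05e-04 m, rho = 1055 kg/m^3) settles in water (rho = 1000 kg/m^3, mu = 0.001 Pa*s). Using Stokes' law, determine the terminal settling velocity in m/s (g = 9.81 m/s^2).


Density difference: rho_p - rho_f = 1055 - 1000 = 55 kg/m^3
d^2 = (1.05e-04)^2 = 1.1025e-08 m^2
Numerator = (rho_p - rho_f) * g * d^2 = 55 * 9.81 * 1.1025e-08 = 5.9485388e-06
Denominator = 18 * mu = 18 * 0.001 = 0.018
v_s = 5.9485388e-06 / 0.018 = 3.30474e-04 m/s
Check: Re = rho_f * v_s * d / mu = 1000 * 3.30474e-04 * 1.05e-04 / 0.001 = 0.0347 < 1, so Stokes' law applies.

3.30474e-04 m/s


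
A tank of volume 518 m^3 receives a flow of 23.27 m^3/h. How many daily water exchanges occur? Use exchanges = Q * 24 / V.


Daily flow volume = 23.27 m^3/h * 24 h = 558.48 m^3/day
Exchanges = daily flow / tank volume = 558.48 / 518 = 1.07815 exchanges/day

1.07815 exchanges/day


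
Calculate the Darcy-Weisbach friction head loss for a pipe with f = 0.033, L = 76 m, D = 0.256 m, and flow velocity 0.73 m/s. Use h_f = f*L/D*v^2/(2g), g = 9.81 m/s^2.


v^2 = 0.73^2 = 0.5329 m^2/s^2
L/D = 76/0.256 = 296.875
h_f = f*(L/D)*v^2/(2g) = 0.033 * 296.875 * 0.5329 / 19.62 = 0.266094 m

0.266094 m


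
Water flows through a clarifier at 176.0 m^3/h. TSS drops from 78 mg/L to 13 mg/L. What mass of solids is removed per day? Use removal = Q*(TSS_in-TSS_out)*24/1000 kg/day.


Concentration drop: TSS_in - TSS_out = 78 - 13 = 65 mg/L
Hourly solids removed = Q * dTSS = 176.0 m^3/h * 65 mg/L = 11440 g/h  (m^3/h * mg/L = g/h)
Daily solids removed = 11440 * 24 = 274560 g/day
Convert g to kg: 274560 / 1000 = 274.56 kg/day

274.56 kg/day


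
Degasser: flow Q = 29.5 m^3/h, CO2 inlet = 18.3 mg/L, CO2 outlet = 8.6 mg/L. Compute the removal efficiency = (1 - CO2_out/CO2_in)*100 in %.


CO2_out / CO2_in = 8.6 / 18.3 = 0.46994536
Fraction remaining = 0.46994536
efficiency = (1 - 0.46994536) * 100 = 53.0055 %

53.0055 %


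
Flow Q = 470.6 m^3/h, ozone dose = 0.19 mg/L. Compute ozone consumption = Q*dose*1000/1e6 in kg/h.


O3 demand (mg/h) = Q * dose * 1000 = 470.6 * 0.19 * 1000 = 89414 mg/h
Convert mg to kg: 89414 / 1e6 = 0.089414 kg/h

0.089414 kg/h


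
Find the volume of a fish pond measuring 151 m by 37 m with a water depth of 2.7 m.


Base area = L * W = 151 * 37 = 5587 m^2
Volume = area * depth = 5587 * 2.7 = 15084.9 m^3

15084.9 m^3


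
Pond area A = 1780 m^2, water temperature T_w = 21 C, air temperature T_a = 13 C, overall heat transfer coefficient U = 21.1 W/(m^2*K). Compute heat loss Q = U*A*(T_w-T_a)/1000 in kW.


Temperature difference dT = 21 - 13 = 8 K
Heat loss (W) = U * A * dT = 21.1 * 1780 * 8 = 300464 W
Convert to kW: 300464 / 1000 = 300.464 kW

300.464 kW


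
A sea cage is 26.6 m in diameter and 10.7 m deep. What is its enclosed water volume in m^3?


r = d/2 = 26.6/2 = 13.3 m
Base area = pi*r^2 = pi*13.3^2 = 555.71632 m^2
Volume = 555.71632 * 10.7 = 5946.16 m^3

5946.16 m^3


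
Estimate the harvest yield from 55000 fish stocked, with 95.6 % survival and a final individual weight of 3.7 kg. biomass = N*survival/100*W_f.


Survivors = 55000 * 95.6/100 = 52580 fish
Harvest biomass = survivors * W_f = 52580 * 3.7 = 194546 kg

194546 kg


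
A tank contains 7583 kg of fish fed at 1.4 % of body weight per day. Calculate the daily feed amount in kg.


Feeding rate fraction = 1.4% / 100 = 0.014
Daily feed = 7583 kg * 0.014 = 106.162 kg/day

106.162 kg/day


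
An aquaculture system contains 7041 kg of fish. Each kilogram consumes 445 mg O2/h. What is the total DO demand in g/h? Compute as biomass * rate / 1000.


Total O2 consumption (mg/h) = 7041 kg * 445 mg/(kg*h) = 3133245 mg/h
Convert to g/h: 3133245 / 1000 = 3133.245 g/h

3133.245 g/h


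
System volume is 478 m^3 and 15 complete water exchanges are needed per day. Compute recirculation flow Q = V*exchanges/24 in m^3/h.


Daily recirculation volume = 478 m^3 * 15 = 7170 m^3/day
Flow rate Q = daily volume / 24 h = 7170 / 24 = 298.75 m^3/h

298.75 m^3/h


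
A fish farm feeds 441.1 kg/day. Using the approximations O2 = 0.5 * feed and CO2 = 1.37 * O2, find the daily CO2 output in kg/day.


O2 = 441.1 * 0.5 = 220.55
CO2 = 220.55 * 1.37 = 302.1535

302.1535 kg/day


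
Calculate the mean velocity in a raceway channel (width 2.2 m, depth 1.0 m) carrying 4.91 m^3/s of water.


Cross-sectional area = W * d = 2.2 * 1.0 = 2.2 m^2
Velocity = Q / A = 4.91 / 2.2 = 2.23182 m/s

2.23182 m/s


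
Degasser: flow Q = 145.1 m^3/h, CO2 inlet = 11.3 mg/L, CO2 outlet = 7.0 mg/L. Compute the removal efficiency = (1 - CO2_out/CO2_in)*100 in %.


CO2_out / CO2_in = 7.0 / 11.3 = 0.61946903
Fraction remaining = 0.61946903
efficiency = (1 - 0.61946903) * 100 = 38.0531 %

38.0531 %


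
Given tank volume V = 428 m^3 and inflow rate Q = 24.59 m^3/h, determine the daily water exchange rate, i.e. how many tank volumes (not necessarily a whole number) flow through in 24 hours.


Daily flow volume = 24.59 m^3/h * 24 h = 590.16 m^3/day
Exchanges = daily flow / tank volume = 590.16 / 428 = 1.37888 exchanges/day

1.37888 exchanges/day


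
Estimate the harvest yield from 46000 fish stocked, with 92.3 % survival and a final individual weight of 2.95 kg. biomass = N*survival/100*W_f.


Survivors = 46000 * 92.3/100 = 42458 fish
Harvest biomass = survivors * W_f = 42458 * 2.95 = 125251.1 kg

125251.1 kg


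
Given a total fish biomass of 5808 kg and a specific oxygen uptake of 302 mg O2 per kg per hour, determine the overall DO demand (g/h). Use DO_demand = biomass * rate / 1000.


Total O2 consumption (mg/h) = 5808 kg * 302 mg/(kg*h) = 1754016 mg/h
Convert to g/h: 1754016 / 1000 = 1754.016 g/h

1754.016 g/h


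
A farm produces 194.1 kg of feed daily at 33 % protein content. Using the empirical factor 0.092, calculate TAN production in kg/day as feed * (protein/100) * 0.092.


Protein in feed = 194.1 * 33/100 = 64.053 kg/day
TAN = protein * 0.092 = 64.053 * 0.092 = 5.892876 kg/day

5.892876 kg/day


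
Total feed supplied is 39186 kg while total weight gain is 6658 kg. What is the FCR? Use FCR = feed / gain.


FCR = feed consumed / weight gained
FCR = 39186 kg / 6658 kg = 5.88555

5.88555


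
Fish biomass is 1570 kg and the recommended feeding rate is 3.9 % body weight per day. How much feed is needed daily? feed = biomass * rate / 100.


Feeding rate fraction = 3.9% / 100 = 0.039
Daily feed = 1570 kg * 0.039 = 61.23 kg/day

61.23 kg/day


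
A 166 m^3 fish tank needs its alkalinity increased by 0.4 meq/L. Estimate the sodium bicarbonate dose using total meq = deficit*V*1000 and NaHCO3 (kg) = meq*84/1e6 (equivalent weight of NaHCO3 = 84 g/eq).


Tank volume in L = 166 m^3 * 1000 = 166000 L
Total meq required = 0.4 meq/L * 166000 L = 66400 meq
NaHCO3 mass = 66400 meq * 84 mg/meq / 1e6 = 5.5776 kg

5.5776 kg


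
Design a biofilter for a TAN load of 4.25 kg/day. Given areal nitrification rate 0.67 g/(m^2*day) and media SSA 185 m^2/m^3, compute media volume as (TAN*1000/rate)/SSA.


A = 4.25*1000 / 0.67 = 6343.2836 m^2
V = 6343.2836 / 185 = 34.288

34.288 m^3


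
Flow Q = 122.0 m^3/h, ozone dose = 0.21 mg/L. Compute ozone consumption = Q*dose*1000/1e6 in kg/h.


O3 demand (mg/h) = Q * dose * 1000 = 122.0 * 0.21 * 1000 = 25620 mg/h
Convert mg to kg: 25620 / 1e6 = 0.02562 kg/h

0.02562 kg/h


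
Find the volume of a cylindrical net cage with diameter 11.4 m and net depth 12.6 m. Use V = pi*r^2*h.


r = d/2 = 11.4/2 = 5.7 m
Base area = pi*r^2 = pi*5.7^2 = 102.07035 m^2
Volume = 102.07035 * 12.6 = 1286.09 m^3

1286.09 m^3


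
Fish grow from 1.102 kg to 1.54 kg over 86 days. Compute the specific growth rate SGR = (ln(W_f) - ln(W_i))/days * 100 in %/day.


ln(W_f) = ln(1.54) = 0.43178242
ln(W_i) = ln(1.102) = 0.097126711
ln(W_f) - ln(W_i) = 0.43178242 - 0.097126711 = 0.33465571
SGR = 0.33465571 / 86 * 100 = 0.389135 %/day

0.389135 %/day


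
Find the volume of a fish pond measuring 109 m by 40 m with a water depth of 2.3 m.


Base area = L * W = 109 * 40 = 4360 m^2
Volume = area * depth = 4360 * 2.3 = 10028 m^3

10028 m^3


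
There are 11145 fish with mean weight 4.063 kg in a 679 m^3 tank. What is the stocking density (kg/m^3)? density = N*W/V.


Total biomass = 11145 fish * 4.063 kg = 45282.135 kg
Density = total biomass / volume = 45282.135 / 679 = 66.6894 kg/m^3

66.6894 kg/m^3


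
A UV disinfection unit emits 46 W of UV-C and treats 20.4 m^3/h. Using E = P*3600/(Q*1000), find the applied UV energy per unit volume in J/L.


Energy delivered per hour = 46 W * 3600 s = 165600 J/h
Volume treated per hour = 20.4 m^3/h * 1000 = 20400 L/h
dose = 165600 / 20400 = 8.11765 J/L

8.11765 J/L


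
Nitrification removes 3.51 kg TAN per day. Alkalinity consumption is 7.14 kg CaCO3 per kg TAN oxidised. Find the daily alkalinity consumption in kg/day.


Alkalinity factor: 7.14 kg CaCO3 consumed per kg TAN nitrified
alk = 3.51 kg TAN * 7.14 = 25.0614 kg CaCO3/day

25.0614 kg CaCO3/day


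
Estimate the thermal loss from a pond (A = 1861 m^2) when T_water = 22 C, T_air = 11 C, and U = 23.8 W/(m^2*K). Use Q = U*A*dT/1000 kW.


Temperature difference dT = 22 - 11 = 11 K
Heat loss (W) = U * A * dT = 23.8 * 1861 * 11 = 487209.8 W
Convert to kW: 487209.8 / 1000 = 487.2098 kW

487.2098 kW


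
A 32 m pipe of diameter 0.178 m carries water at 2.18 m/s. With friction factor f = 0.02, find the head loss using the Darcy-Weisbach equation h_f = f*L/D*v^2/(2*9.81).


v^2 = 2.18^2 = 4.7524 m^2/s^2
L/D = 32/0.178 = 179.77528
h_f = f*(L/D)*v^2/(2g) = 0.02 * 179.77528 * 4.7524 / 19.62 = 0.870911 m

0.870911 m


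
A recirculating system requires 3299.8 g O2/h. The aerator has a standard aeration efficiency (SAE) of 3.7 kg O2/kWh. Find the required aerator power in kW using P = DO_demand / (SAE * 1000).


SAE in g O2/kWh = 3.7 * 1000 = 3700 g/kWh
P = DO_demand / SAE_g = 3299.8 / 3700 = 0.891838 kW

0.891838 kW


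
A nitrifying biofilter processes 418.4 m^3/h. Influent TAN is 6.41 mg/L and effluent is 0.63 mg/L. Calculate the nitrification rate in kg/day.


Concentration drop: TAN_in - TAN_out = 6.41 - 0.63 = 5.78 mg/L
Hourly TAN removed = Q * dTAN = 418.4 m^3/h * 5.78 mg/L = 2418.352 g/h  (m^3/h * mg/L = g/h)
Daily TAN removed = 2418.352 * 24 = 58040.448 g/day
Convert to kg/day: 58040.448 / 1000 = 58.040448 kg/day

58.040448 kg/day


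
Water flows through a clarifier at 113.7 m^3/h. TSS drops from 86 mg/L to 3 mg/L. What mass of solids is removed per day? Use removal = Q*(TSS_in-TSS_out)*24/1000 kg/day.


Concentration drop: TSS_in - TSS_out = 86 - 3 = 83 mg/L
Hourly solids removed = Q * dTSS = 113.7 m^3/h * 83 mg/L = 9437.1 g/h  (m^3/h * mg/L = g/h)
Daily solids removed = 9437.1 * 24 = 226490.4 g/day
Convert g to kg: 226490.4 / 1000 = 226.4904 kg/day

226.4904 kg/day


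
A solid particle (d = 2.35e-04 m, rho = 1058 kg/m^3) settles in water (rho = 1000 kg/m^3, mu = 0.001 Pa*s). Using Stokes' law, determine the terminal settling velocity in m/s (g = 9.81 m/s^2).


Density difference: rho_p - rho_f = 1058 - 1000 = 58 kg/m^3
d^2 = (2.35e-04)^2 = 5.5225e-08 m^2
Numerator = (rho_p - rho_f) * g * d^2 = 58 * 9.81 * 5.5225e-08 = 3.1421921e-05
Denominator = 18 * mu = 18 * 0.001 = 0.018
v_s = 3.1421921e-05 / 0.018 = 0.00174566 m/s
Check: Re = rho_f * v_s * d / mu = 1000 * 0.00174566 * 2.35e-04 / 0.001 = 0.41 < 1, so Stokes' law applies.

0.00174566 m/s


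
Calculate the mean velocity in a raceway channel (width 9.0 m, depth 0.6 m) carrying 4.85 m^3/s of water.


Cross-sectional area = W * d = 9.0 * 0.6 = 5.4 m^2
Velocity = Q / A = 4.85 / 5.4 = 0.898148 m/s

0.898148 m/s


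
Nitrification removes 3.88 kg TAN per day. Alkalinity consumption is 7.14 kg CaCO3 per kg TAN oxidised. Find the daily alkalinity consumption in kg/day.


Alkalinity factor: 7.14 kg CaCO3 consumed per kg TAN nitrified
alk = 3.88 kg TAN * 7.14 = 27.7032 kg CaCO3/day

27.7032 kg CaCO3/day


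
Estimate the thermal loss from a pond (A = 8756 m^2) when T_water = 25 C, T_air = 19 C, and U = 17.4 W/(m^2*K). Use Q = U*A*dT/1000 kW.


Temperature difference dT = 25 - 19 = 6 K
Heat loss (W) = U * A * dT = 17.4 * 8756 * 6 = 914126.4 W
Convert to kW: 914126.4 / 1000 = 914.1264 kW

914.1264 kW


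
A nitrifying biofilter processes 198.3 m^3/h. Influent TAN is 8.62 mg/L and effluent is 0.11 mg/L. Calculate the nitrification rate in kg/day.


Concentration drop: TAN_in - TAN_out = 8.62 - 0.11 = 8.51 mg/L
Hourly TAN removed = Q * dTAN = 198.3 m^3/h * 8.51 mg/L = 1687.533 g/h  (m^3/h * mg/L = g/h)
Daily TAN removed = 1687.533 * 24 = 40500.792 g/day
Convert to kg/day: 40500.792 / 1000 = 40.500792 kg/day

40.500792 kg/day


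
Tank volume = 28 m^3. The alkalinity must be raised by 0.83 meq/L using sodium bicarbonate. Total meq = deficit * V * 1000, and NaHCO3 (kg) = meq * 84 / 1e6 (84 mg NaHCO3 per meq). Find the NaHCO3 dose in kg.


Tank volume in L = 28 m^3 * 1000 = 28000 L
Total meq required = 0.83 meq/L * 28000 L = 23240 meq
NaHCO3 mass = 23240 meq * 84 mg/meq / 1e6 = 1.95216 kg

1.95216 kg


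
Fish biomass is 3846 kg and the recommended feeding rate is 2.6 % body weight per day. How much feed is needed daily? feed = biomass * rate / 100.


Feeding rate fraction = 2.6% / 100 = 0.026
Daily feed = 3846 kg * 0.026 = 99.996 kg/day

99.996 kg/day


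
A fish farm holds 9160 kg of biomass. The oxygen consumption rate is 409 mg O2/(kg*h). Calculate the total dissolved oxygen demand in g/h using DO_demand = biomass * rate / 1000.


Total O2 consumption (mg/h) = 9160 kg * 409 mg/(kg*h) = 3746440 mg/h
Convert to g/h: 3746440 / 1000 = 3746.44 g/h

3746.44 g/h


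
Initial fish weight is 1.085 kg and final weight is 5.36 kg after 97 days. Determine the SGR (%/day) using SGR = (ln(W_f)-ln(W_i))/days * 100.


ln(W_f) = ln(5.36) = 1.678964
ln(W_i) = ln(1.085) = 0.081579987
ln(W_f) - ln(W_i) = 1.678964 - 0.081579987 = 1.597384
SGR = 1.597384 / 97 * 100 = 1.64679 %/day

1.64679 %/day


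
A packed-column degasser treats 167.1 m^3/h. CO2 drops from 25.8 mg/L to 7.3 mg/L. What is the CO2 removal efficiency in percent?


CO2_out / CO2_in = 7.3 / 25.8 = 0.28294574
Fraction remaining = 0.28294574
efficiency = (1 - 0.28294574) * 100 = 71.7054 %

71.7054 %


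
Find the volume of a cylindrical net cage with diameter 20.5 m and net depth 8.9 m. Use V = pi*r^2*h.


r = d/2 = 20.5/2 = 10.25 m
Base area = pi*r^2 = pi*10.25^2 = 330.06358 m^2
Volume = 330.06358 * 8.9 = 2937.57 m^3

2937.57 m^3


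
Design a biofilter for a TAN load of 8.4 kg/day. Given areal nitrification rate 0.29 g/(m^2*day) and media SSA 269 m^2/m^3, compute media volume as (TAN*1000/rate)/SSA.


A = 8.4*1000 / 0.29 = 28965.517 m^2
V = 28965.517 / 269 = 107.679

107.679 m^3


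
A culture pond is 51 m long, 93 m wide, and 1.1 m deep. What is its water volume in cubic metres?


Base area = L * W = 51 * 93 = 4743 m^2
Volume = area * depth = 4743 * 1.1 = 5217.3 m^3

5217.3 m^3


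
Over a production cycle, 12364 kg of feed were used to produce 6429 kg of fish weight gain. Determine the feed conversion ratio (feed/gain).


FCR = feed consumed / weight gained
FCR = 12364 kg / 6429 kg = 1.92316

1.92316


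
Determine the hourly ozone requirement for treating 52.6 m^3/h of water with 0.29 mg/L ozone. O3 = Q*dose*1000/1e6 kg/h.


O3 demand (mg/h) = Q * dose * 1000 = 52.6 * 0.29 * 1000 = 15254 mg/h
Convert mg to kg: 15254 / 1e6 = 0.015254 kg/h

0.015254 kg/h


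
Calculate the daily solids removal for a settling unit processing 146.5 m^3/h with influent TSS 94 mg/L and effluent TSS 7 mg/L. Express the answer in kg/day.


Concentration drop: TSS_in - TSS_out = 94 - 7 = 87 mg/L
Hourly solids removed = Q * dTSS = 146.5 m^3/h * 87 mg/L = 12745.5 g/h  (m^3/h * mg/L = g/h)
Daily solids removed = 12745.5 * 24 = 305892 g/day
Convert g to kg: 305892 / 1000 = 305.892 kg/day

305.892 kg/day


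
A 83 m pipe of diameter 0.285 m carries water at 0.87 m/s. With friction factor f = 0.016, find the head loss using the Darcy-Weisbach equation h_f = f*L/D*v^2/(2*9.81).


v^2 = 0.87^2 = 0.7569 m^2/s^2
L/D = 83/0.285 = 291.22807
h_f = f*(L/D)*v^2/(2g) = 0.016 * 291.22807 * 0.7569 / 19.62 = 0.17976 m

0.17976 m


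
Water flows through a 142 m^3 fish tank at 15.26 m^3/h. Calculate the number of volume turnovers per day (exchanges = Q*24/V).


Daily flow volume = 15.26 m^3/h * 24 h = 366.24 m^3/day
Exchanges = daily flow / tank volume = 366.24 / 142 = 2.57915 exchanges/day

2.57915 exchanges/day


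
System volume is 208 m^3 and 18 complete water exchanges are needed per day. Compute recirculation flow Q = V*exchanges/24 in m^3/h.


Daily recirculation volume = 208 m^3 * 18 = 3744 m^3/day
Flow rate Q = daily volume / 24 h = 3744 / 24 = 156 m^3/h

156 m^3/h


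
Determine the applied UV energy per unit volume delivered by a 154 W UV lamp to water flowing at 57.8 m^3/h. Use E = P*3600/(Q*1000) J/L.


Energy delivered per hour = 154 W * 3600 s = 554400 J/h
Volume treated per hour = 57.8 m^3/h * 1000 = 57800 L/h
dose = 554400 / 57800 = 9.5917 J/L

9.5917 J/L


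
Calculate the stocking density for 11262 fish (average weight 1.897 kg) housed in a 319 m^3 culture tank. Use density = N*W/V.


Total biomass = 11262 fish * 1.897 kg = 21364.014 kg
Density = total biomass / volume = 21364.014 / 319 = 66.9718 kg/m^3

66.9718 kg/m^3


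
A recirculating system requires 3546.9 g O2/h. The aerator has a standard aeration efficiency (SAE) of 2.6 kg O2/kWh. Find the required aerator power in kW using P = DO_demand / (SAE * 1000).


SAE in g O2/kWh = 2.6 * 1000 = 2600 g/kWh
P = DO_demand / SAE_g = 3546.9 / 2600 = 1.36419 kW

1.36419 kW


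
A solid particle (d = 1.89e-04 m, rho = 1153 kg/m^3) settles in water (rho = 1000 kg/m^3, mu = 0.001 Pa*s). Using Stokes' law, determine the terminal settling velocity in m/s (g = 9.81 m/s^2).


Density difference: rho_p - rho_f = 1153 - 1000 = 153 kg/m^3
d^2 = (1.89e-04)^2 = 3.5721e-08 m^2
Numerator = (rho_p - rho_f) * g * d^2 = 153 * 9.81 * 3.5721e-08 = 5.3614721e-05
Denominator = 18 * mu = 18 * 0.001 = 0.018
v_s = 5.3614721e-05 / 0.018 = 0.0029786 m/s
Check: Re = rho_f * v_s * d / mu = 1000 * 0.0029786 * 1.89e-04 / 0.001 = 0.563 < 1, so Stokes' law applies.

0.0029786 m/s


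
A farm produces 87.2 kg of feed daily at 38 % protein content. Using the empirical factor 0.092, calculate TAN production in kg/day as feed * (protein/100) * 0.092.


Protein in feed = 87.2 * 38/100 = 33.136 kg/day
TAN = protein * 0.092 = 33.136 * 0.092 = 3.048512 kg/day

3.048512 kg/day


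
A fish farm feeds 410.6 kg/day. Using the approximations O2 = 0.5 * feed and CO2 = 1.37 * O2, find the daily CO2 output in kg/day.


O2 = 410.6 * 0.5 = 205.3
CO2 = 205.3 * 1.37 = 281.261

281.261 kg/day


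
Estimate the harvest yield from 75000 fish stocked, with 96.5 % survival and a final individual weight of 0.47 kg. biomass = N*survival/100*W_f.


Survivors = 75000 * 96.5/100 = 72375 fish
Harvest biomass = survivors * W_f = 72375 * 0.47 = 34016.25 kg

34016.25 kg


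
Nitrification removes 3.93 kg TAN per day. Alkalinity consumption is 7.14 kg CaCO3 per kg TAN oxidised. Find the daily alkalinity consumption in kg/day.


Alkalinity factor: 7.14 kg CaCO3 consumed per kg TAN nitrified
alk = 3.93 kg TAN * 7.14 = 28.0602 kg CaCO3/day

28.0602 kg CaCO3/day


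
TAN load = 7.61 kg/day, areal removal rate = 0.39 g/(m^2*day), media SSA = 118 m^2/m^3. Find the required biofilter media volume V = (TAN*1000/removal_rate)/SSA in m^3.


A = 7.61*1000 / 0.39 = 19512.821 m^2
V = 19512.821 / 118 = 165.363

165.363 m^3


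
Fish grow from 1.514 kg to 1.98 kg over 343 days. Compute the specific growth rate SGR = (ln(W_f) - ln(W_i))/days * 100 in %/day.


ln(W_f) = ln(1.98) = 0.68309684
ln(W_i) = ln(1.514) = 0.41475516
ln(W_f) - ln(W_i) = 0.68309684 - 0.41475516 = 0.26834168
SGR = 0.26834168 / 343 * 100 = 0.0782337 %/day

0.0782337 %/day


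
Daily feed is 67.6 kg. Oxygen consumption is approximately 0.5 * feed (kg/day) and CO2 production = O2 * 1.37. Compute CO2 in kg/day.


O2 = 67.6 * 0.5 = 33.8
CO2 = 33.8 * 1.37 = 46.306

46.306 kg/day


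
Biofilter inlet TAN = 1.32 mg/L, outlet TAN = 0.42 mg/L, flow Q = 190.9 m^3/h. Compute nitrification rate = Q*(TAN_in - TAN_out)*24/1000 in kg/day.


Concentration drop: TAN_in - TAN_out = 1.32 - 0.42 = 0.9 mg/L
Hourly TAN removed = Q * dTAN = 190.9 m^3/h * 0.9 mg/L = 171.81 g/h  (m^3/h * mg/L = g/h)
Daily TAN removed = 171.81 * 24 = 4123.44 g/day
Convert to kg/day: 4123.44 / 1000 = 4.12344 kg/day

4.12344 kg/day


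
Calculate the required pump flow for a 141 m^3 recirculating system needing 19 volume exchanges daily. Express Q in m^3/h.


Daily recirculation volume = 141 m^3 * 19 = 2679 m^3/day
Flow rate Q = daily volume / 24 h = 2679 / 24 = 111.625 m^3/h

111.625 m^3/h


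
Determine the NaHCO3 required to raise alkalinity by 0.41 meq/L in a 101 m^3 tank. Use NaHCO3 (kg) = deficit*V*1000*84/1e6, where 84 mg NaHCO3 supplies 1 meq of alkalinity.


Tank volume in L = 101 m^3 * 1000 = 101000 L
Total meq required = 0.41 meq/L * 101000 L = 41410 meq
NaHCO3 mass = 41410 meq * 84 mg/meq / 1e6 = 3.47844 kg

3.47844 kg


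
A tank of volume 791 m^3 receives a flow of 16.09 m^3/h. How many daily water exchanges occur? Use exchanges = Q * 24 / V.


Daily flow volume = 16.09 m^3/h * 24 h = 386.16 m^3/day
Exchanges = daily flow / tank volume = 386.16 / 791 = 0.488192 exchanges/day

0.488192 exchanges/day


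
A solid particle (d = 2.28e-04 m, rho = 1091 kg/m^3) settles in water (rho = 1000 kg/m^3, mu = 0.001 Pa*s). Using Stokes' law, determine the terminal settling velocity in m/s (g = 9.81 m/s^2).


Density difference: rho_p - rho_f = 1091 - 1000 = 91 kg/m^3
d^2 = (2.28e-04)^2 = 5.1984e-08 m^2
Numerator = (rho_p - rho_f) * g * d^2 = 91 * 9.81 * 5.1984e-08 = 4.6406637e-05
Denominator = 18 * mu = 18 * 0.001 = 0.018
v_s = 4.6406637e-05 / 0.018 = 0.00257815 m/s
Check: Re = rho_f * v_s * d / mu = 1000 * 0.00257815 * 2.28e-04 / 0.001 = 0.588 < 1, so Stokes' law applies.

0.00257815 m/s


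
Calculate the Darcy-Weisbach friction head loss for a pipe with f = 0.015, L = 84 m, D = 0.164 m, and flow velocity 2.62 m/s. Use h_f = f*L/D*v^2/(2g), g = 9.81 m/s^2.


v^2 = 2.62^2 = 6.8644 m^2/s^2
L/D = 84/0.164 = 512.19512
h_f = f*(L/D)*v^2/(2g) = 0.015 * 512.19512 * 6.8644 / 19.62 = 2.68801 m

2.68801 m


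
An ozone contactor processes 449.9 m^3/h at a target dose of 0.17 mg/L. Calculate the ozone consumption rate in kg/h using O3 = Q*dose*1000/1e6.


O3 demand (mg/h) = Q * dose * 1000 = 449.9 * 0.17 * 1000 = 76483 mg/h
Convert mg to kg: 76483 / 1e6 = 0.076483 kg/h

0.076483 kg/h


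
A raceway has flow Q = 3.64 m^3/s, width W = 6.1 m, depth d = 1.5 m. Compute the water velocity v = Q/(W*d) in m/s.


Cross-sectional area = W * d = 6.1 * 1.5 = 9.15 m^2
Velocity = Q / A = 3.64 / 9.15 = 0.397814 m/s

0.397814 m/s


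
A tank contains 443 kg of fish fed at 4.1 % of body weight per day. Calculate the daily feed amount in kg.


Feeding rate fraction = 4.1% / 100 = 0.041
Daily feed = 443 kg * 0.041 = 18.163 kg/day

18.163 kg/day


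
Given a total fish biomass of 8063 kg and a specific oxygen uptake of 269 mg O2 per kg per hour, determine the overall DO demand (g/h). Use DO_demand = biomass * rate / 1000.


Total O2 consumption (mg/h) = 8063 kg * 269 mg/(kg*h) = 2168947 mg/h
Convert to g/h: 2168947 / 1000 = 2168.947 g/h

2168.947 g/h


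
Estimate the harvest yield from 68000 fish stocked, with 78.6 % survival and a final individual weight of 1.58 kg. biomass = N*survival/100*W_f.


Survivors = 68000 * 78.6/100 = 53448 fish
Harvest biomass = survivors * W_f = 53448 * 1.58 = 84447.84 kg

84447.84 kg


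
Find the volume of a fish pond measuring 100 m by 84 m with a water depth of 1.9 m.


Base area = L * W = 100 * 84 = 8400 m^2
Volume = area * depth = 8400 * 1.9 = 15960 m^3

15960 m^3


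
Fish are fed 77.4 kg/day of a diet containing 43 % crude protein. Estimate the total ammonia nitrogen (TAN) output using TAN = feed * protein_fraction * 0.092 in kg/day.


Protein in feed = 77.4 * 43/100 = 33.282 kg/day
TAN = protein * 0.092 = 33.282 * 0.092 = 3.061944 kg/day

3.061944 kg/day


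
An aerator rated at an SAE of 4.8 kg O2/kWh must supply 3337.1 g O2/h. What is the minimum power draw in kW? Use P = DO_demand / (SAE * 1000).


SAE in g O2/kWh = 4.8 * 1000 = 4800 g/kWh
P = DO_demand / SAE_g = 3337.1 / 4800 = 0.695229 kW

0.695229 kW


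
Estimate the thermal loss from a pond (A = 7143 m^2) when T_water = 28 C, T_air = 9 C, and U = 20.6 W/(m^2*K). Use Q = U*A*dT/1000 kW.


Temperature difference dT = 28 - 9 = 19 K
Heat loss (W) = U * A * dT = 20.6 * 7143 * 19 = 2795770.2 W
Convert to kW: 2795770.2 / 1000 = 2795.7702 kW

2795.7702 kW


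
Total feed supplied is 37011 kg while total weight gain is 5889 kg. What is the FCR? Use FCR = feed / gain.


FCR = feed consumed / weight gained
FCR = 37011 kg / 5889 kg = 6.28477

6.28477


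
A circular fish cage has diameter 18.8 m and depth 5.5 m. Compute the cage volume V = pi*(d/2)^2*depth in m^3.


r = d/2 = 18.8/2 = 9.4 m
Base area = pi*r^2 = pi*9.4^2 = 277.59113 m^2
Volume = 277.59113 * 5.5 = 1526.75 m^3

1526.75 m^3


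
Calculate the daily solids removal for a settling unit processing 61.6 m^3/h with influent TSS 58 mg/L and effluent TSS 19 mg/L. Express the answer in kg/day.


Concentration drop: TSS_in - TSS_out = 58 - 19 = 39 mg/L
Hourly solids removed = Q * dTSS = 61.6 m^3/h * 39 mg/L = 2402.4 g/h  (m^3/h * mg/L = g/h)
Daily solids removed = 2402.4 * 24 = 57657.6 g/day
Convert g to kg: 57657.6 / 1000 = 57.6576 kg/day

57.6576 kg/day


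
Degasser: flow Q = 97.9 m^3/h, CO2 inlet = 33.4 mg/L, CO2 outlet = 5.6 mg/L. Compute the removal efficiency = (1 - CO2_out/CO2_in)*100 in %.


CO2_out / CO2_in = 5.6 / 33.4 = 0.16766467
Fraction remaining = 0.16766467
efficiency = (1 - 0.16766467) * 100 = 83.2335 %

83.2335 %


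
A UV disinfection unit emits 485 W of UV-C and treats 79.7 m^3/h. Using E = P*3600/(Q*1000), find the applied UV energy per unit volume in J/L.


Energy delivered per hour = 485 W * 3600 s = 1746000 J/h
Volume treated per hour = 79.7 m^3/h * 1000 = 79700 L/h
dose = 1746000 / 79700 = 21.9072 J/L

21.9072 J/L


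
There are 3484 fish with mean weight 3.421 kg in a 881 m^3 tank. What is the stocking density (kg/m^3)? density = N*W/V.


Total biomass = 3484 fish * 3.421 kg = 11918.764 kg
Density = total biomass / volume = 11918.764 / 881 = 13.5287 kg/m^3

13.5287 kg/m^3


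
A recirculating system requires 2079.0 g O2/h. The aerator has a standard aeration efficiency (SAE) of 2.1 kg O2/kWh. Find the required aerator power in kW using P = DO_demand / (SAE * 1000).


SAE in g O2/kWh = 2.1 * 1000 = 2100 g/kWh
P = DO_demand / SAE_g = 2079.0 / 2100 = 0.99 kW

0.99 kW


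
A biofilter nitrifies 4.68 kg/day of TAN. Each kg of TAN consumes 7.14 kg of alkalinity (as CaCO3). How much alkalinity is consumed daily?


Alkalinity factor: 7.14 kg CaCO3 consumed per kg TAN nitrified
alk = 4.68 kg TAN * 7.14 = 33.4152 kg CaCO3/day

33.4152 kg CaCO3/day


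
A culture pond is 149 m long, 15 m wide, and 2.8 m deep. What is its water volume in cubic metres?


Base area = L * W = 149 * 15 = 2235 m^2
Volume = area * depth = 2235 * 2.8 = 6258 m^3

6258 m^3


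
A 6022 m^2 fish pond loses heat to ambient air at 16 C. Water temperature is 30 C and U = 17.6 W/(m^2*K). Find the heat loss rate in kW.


Temperature difference dT = 30 - 16 = 14 K
Heat loss (W) = U * A * dT = 17.6 * 6022 * 14 = 1483820.8 W
Convert to kW: 1483820.8 / 1000 = 1483.8208 kW

1483.8208 kW


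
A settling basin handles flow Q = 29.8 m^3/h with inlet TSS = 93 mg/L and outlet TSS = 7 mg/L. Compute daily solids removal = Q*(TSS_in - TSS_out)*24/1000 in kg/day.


Concentration drop: TSS_in - TSS_out = 93 - 7 = 86 mg/L
Hourly solids removed = Q * dTSS = 29.8 m^3/h * 86 mg/L = 2562.8 g/h  (m^3/h * mg/L = g/h)
Daily solids removed = 2562.8 * 24 = 61507.2 g/day
Convert g to kg: 61507.2 / 1000 = 61.5072 kg/day

61.5072 kg/day


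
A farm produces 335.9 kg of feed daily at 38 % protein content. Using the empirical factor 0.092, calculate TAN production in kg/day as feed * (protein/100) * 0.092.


Protein in feed = 335.9 * 38/100 = 127.642 kg/day
TAN = protein * 0.092 = 127.642 * 0.092 = 11.743064 kg/day

11.743064 kg/day


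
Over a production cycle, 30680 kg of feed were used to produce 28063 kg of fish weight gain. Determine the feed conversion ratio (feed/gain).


FCR = feed consumed / weight gained
FCR = 30680 kg / 28063 kg = 1.09325

1.09325


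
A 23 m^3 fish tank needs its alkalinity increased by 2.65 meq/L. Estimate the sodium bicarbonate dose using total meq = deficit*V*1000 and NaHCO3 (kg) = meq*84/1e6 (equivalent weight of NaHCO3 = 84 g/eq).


Tank volume in L = 23 m^3 * 1000 = 23000 L
Total meq required = 2.65 meq/L * 23000 L = 60950 meq
NaHCO3 mass = 60950 meq * 84 mg/meq / 1e6 = 5.1198 kg

5.1198 kg


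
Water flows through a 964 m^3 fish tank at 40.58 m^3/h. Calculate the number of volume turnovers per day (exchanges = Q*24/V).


Daily flow volume = 40.58 m^3/h * 24 h = 973.92 m^3/day
Exchanges = daily flow / tank volume = 973.92 / 964 = 1.01029 exchanges/day

1.01029 exchanges/day


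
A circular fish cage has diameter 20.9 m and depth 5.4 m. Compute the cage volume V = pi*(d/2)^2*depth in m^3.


r = d/2 = 20.9/2 = 10.45 m
Base area = pi*r^2 = pi*10.45^2 = 343.06977 m^2
Volume = 343.06977 * 5.4 = 1852.58 m^3

1852.58 m^3


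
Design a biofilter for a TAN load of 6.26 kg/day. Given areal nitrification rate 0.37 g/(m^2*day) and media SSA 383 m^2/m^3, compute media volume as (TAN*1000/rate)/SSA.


A = 6.26*1000 / 0.37 = 16918.919 m^2
V = 16918.919 / 383 = 44.1747

44.1747 m^3


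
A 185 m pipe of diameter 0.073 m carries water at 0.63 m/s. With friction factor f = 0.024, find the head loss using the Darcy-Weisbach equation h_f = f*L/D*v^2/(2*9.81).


v^2 = 0.63^2 = 0.3969 m^2/s^2
L/D = 185/0.073 = 2534.2466
h_f = f*(L/D)*v^2/(2g) = 0.024 * 2534.2466 * 0.3969 / 19.62 = 1.23039 m

1.23039 m


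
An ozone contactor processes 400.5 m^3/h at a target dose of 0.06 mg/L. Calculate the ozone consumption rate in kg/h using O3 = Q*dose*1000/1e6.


O3 demand (mg/h) = Q * dose * 1000 = 400.5 * 0.06 * 1000 = 24030 mg/h
Convert mg to kg: 24030 / 1e6 = 0.02403 kg/h

0.02403 kg/h


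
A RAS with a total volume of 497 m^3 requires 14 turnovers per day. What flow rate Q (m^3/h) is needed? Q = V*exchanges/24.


Daily recirculation volume = 497 m^3 * 14 = 6958 m^3/day
Flow rate Q = daily volume / 24 h = 6958 / 24 = 289.917 m^3/h

289.917 m^3/h


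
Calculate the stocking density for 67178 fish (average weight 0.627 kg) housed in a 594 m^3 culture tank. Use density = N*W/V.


Total biomass = 67178 fish * 0.627 kg = 42120.606 kg
Density = total biomass / volume = 42120.606 / 594 = 70.9101 kg/m^3

70.9101 kg/m^3


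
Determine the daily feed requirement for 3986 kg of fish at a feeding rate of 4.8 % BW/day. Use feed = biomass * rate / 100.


Feeding rate fraction = 4.8% / 100 = 0.048
Daily feed = 3986 kg * 0.048 = 191.328 kg/day

191.328 kg/day
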